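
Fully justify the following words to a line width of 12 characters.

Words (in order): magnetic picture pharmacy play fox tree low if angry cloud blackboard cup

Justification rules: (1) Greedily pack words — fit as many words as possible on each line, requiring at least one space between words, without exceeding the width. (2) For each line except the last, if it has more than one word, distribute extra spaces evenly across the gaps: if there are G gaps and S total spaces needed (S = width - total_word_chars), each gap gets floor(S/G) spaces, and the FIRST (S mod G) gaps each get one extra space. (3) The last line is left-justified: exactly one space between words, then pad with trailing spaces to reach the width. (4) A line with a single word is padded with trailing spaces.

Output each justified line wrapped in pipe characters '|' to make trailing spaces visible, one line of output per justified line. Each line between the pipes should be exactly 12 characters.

Answer: |magnetic    |
|picture     |
|pharmacy    |
|play     fox|
|tree  low if|
|angry  cloud|
|blackboard  |
|cup         |

Derivation:
Line 1: ['magnetic'] (min_width=8, slack=4)
Line 2: ['picture'] (min_width=7, slack=5)
Line 3: ['pharmacy'] (min_width=8, slack=4)
Line 4: ['play', 'fox'] (min_width=8, slack=4)
Line 5: ['tree', 'low', 'if'] (min_width=11, slack=1)
Line 6: ['angry', 'cloud'] (min_width=11, slack=1)
Line 7: ['blackboard'] (min_width=10, slack=2)
Line 8: ['cup'] (min_width=3, slack=9)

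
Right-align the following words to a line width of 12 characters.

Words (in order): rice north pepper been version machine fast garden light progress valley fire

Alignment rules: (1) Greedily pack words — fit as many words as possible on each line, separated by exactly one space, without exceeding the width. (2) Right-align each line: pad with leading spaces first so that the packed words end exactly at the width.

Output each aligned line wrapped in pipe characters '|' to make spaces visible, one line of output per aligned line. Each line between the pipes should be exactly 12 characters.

Answer: |  rice north|
| pepper been|
|     version|
|machine fast|
|garden light|
|    progress|
| valley fire|

Derivation:
Line 1: ['rice', 'north'] (min_width=10, slack=2)
Line 2: ['pepper', 'been'] (min_width=11, slack=1)
Line 3: ['version'] (min_width=7, slack=5)
Line 4: ['machine', 'fast'] (min_width=12, slack=0)
Line 5: ['garden', 'light'] (min_width=12, slack=0)
Line 6: ['progress'] (min_width=8, slack=4)
Line 7: ['valley', 'fire'] (min_width=11, slack=1)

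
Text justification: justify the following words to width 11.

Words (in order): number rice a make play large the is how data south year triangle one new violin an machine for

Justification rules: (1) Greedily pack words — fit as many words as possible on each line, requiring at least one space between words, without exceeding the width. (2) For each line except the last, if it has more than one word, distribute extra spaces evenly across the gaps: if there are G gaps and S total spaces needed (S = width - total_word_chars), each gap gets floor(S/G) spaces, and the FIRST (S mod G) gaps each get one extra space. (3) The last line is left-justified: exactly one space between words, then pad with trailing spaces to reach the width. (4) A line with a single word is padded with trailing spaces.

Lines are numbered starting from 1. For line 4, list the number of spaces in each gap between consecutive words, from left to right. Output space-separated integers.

Line 1: ['number', 'rice'] (min_width=11, slack=0)
Line 2: ['a', 'make', 'play'] (min_width=11, slack=0)
Line 3: ['large', 'the'] (min_width=9, slack=2)
Line 4: ['is', 'how', 'data'] (min_width=11, slack=0)
Line 5: ['south', 'year'] (min_width=10, slack=1)
Line 6: ['triangle'] (min_width=8, slack=3)
Line 7: ['one', 'new'] (min_width=7, slack=4)
Line 8: ['violin', 'an'] (min_width=9, slack=2)
Line 9: ['machine', 'for'] (min_width=11, slack=0)

Answer: 1 1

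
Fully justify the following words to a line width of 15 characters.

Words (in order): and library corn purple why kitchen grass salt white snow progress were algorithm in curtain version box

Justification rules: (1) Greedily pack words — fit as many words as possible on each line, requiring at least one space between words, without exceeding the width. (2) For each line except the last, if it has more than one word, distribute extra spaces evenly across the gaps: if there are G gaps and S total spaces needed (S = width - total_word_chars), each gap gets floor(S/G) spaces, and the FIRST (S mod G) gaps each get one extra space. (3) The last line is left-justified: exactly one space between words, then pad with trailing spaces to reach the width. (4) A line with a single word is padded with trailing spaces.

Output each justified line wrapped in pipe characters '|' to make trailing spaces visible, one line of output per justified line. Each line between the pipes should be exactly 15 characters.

Answer: |and     library|
|corn purple why|
|kitchen   grass|
|salt white snow|
|progress   were|
|algorithm    in|
|curtain version|
|box            |

Derivation:
Line 1: ['and', 'library'] (min_width=11, slack=4)
Line 2: ['corn', 'purple', 'why'] (min_width=15, slack=0)
Line 3: ['kitchen', 'grass'] (min_width=13, slack=2)
Line 4: ['salt', 'white', 'snow'] (min_width=15, slack=0)
Line 5: ['progress', 'were'] (min_width=13, slack=2)
Line 6: ['algorithm', 'in'] (min_width=12, slack=3)
Line 7: ['curtain', 'version'] (min_width=15, slack=0)
Line 8: ['box'] (min_width=3, slack=12)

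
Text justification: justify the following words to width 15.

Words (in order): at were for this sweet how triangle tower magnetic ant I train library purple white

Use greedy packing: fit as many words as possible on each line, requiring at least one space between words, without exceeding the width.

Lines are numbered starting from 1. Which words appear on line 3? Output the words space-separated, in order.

Line 1: ['at', 'were', 'for'] (min_width=11, slack=4)
Line 2: ['this', 'sweet', 'how'] (min_width=14, slack=1)
Line 3: ['triangle', 'tower'] (min_width=14, slack=1)
Line 4: ['magnetic', 'ant', 'I'] (min_width=14, slack=1)
Line 5: ['train', 'library'] (min_width=13, slack=2)
Line 6: ['purple', 'white'] (min_width=12, slack=3)

Answer: triangle tower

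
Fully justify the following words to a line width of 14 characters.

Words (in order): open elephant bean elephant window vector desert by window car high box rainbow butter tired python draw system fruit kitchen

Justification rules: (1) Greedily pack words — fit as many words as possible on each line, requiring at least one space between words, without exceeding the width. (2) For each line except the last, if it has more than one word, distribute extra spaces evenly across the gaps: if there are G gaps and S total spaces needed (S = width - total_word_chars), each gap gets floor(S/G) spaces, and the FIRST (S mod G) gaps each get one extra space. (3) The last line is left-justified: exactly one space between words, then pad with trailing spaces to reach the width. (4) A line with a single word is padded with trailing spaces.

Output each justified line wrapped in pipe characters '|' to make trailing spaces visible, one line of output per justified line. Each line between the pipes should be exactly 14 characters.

Line 1: ['open', 'elephant'] (min_width=13, slack=1)
Line 2: ['bean', 'elephant'] (min_width=13, slack=1)
Line 3: ['window', 'vector'] (min_width=13, slack=1)
Line 4: ['desert', 'by'] (min_width=9, slack=5)
Line 5: ['window', 'car'] (min_width=10, slack=4)
Line 6: ['high', 'box'] (min_width=8, slack=6)
Line 7: ['rainbow', 'butter'] (min_width=14, slack=0)
Line 8: ['tired', 'python'] (min_width=12, slack=2)
Line 9: ['draw', 'system'] (min_width=11, slack=3)
Line 10: ['fruit', 'kitchen'] (min_width=13, slack=1)

Answer: |open  elephant|
|bean  elephant|
|window  vector|
|desert      by|
|window     car|
|high       box|
|rainbow butter|
|tired   python|
|draw    system|
|fruit kitchen |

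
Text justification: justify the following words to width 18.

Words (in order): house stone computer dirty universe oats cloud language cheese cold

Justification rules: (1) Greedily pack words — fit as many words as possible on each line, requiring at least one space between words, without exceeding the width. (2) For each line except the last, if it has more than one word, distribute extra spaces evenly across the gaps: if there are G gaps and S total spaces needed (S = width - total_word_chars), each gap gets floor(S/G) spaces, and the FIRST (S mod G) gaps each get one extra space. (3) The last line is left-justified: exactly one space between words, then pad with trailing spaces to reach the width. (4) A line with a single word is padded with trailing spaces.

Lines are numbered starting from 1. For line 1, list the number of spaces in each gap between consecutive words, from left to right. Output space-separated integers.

Answer: 8

Derivation:
Line 1: ['house', 'stone'] (min_width=11, slack=7)
Line 2: ['computer', 'dirty'] (min_width=14, slack=4)
Line 3: ['universe', 'oats'] (min_width=13, slack=5)
Line 4: ['cloud', 'language'] (min_width=14, slack=4)
Line 5: ['cheese', 'cold'] (min_width=11, slack=7)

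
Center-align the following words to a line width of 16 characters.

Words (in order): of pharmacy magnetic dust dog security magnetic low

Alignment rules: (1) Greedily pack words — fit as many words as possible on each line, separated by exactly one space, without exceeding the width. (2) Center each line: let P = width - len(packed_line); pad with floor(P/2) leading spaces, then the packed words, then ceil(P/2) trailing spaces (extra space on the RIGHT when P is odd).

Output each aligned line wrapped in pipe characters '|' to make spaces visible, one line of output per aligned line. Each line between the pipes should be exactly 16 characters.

Line 1: ['of', 'pharmacy'] (min_width=11, slack=5)
Line 2: ['magnetic', 'dust'] (min_width=13, slack=3)
Line 3: ['dog', 'security'] (min_width=12, slack=4)
Line 4: ['magnetic', 'low'] (min_width=12, slack=4)

Answer: |  of pharmacy   |
| magnetic dust  |
|  dog security  |
|  magnetic low  |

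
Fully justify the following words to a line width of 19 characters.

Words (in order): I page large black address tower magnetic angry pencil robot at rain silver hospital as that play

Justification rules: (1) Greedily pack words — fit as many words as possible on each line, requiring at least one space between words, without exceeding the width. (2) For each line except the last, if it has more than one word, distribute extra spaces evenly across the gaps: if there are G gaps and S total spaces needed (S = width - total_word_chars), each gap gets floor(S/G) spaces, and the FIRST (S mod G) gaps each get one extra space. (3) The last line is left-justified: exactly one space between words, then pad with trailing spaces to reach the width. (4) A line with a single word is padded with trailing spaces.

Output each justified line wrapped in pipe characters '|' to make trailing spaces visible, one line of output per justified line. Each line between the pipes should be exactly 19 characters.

Answer: |I  page large black|
|address       tower|
|magnetic      angry|
|pencil   robot   at|
|rain         silver|
|hospital   as  that|
|play               |

Derivation:
Line 1: ['I', 'page', 'large', 'black'] (min_width=18, slack=1)
Line 2: ['address', 'tower'] (min_width=13, slack=6)
Line 3: ['magnetic', 'angry'] (min_width=14, slack=5)
Line 4: ['pencil', 'robot', 'at'] (min_width=15, slack=4)
Line 5: ['rain', 'silver'] (min_width=11, slack=8)
Line 6: ['hospital', 'as', 'that'] (min_width=16, slack=3)
Line 7: ['play'] (min_width=4, slack=15)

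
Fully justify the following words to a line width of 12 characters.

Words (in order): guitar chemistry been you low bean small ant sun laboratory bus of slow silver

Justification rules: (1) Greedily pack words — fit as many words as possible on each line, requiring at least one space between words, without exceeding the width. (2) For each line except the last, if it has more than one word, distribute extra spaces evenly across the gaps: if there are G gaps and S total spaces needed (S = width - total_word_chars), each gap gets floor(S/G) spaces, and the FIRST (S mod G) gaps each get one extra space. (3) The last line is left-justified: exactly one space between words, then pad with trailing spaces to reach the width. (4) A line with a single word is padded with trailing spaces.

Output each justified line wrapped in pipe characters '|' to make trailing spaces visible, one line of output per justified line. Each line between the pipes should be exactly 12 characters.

Answer: |guitar      |
|chemistry   |
|been you low|
|bean   small|
|ant      sun|
|laboratory  |
|bus  of slow|
|silver      |

Derivation:
Line 1: ['guitar'] (min_width=6, slack=6)
Line 2: ['chemistry'] (min_width=9, slack=3)
Line 3: ['been', 'you', 'low'] (min_width=12, slack=0)
Line 4: ['bean', 'small'] (min_width=10, slack=2)
Line 5: ['ant', 'sun'] (min_width=7, slack=5)
Line 6: ['laboratory'] (min_width=10, slack=2)
Line 7: ['bus', 'of', 'slow'] (min_width=11, slack=1)
Line 8: ['silver'] (min_width=6, slack=6)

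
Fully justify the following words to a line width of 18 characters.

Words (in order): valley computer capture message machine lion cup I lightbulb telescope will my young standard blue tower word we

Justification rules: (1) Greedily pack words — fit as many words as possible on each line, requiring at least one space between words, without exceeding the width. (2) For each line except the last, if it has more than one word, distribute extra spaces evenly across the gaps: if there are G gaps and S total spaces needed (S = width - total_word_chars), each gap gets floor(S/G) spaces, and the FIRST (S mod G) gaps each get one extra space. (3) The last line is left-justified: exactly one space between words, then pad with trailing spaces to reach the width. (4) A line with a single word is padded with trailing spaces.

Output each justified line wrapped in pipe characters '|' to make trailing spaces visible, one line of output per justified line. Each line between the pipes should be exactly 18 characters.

Answer: |valley    computer|
|capture    message|
|machine lion cup I|
|lightbulb         |
|telescope  will my|
|young     standard|
|blue tower word we|

Derivation:
Line 1: ['valley', 'computer'] (min_width=15, slack=3)
Line 2: ['capture', 'message'] (min_width=15, slack=3)
Line 3: ['machine', 'lion', 'cup', 'I'] (min_width=18, slack=0)
Line 4: ['lightbulb'] (min_width=9, slack=9)
Line 5: ['telescope', 'will', 'my'] (min_width=17, slack=1)
Line 6: ['young', 'standard'] (min_width=14, slack=4)
Line 7: ['blue', 'tower', 'word', 'we'] (min_width=18, slack=0)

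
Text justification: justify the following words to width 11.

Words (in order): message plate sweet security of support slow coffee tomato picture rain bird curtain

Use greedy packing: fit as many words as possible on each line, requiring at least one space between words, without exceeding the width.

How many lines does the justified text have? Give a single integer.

Line 1: ['message'] (min_width=7, slack=4)
Line 2: ['plate', 'sweet'] (min_width=11, slack=0)
Line 3: ['security', 'of'] (min_width=11, slack=0)
Line 4: ['support'] (min_width=7, slack=4)
Line 5: ['slow', 'coffee'] (min_width=11, slack=0)
Line 6: ['tomato'] (min_width=6, slack=5)
Line 7: ['picture'] (min_width=7, slack=4)
Line 8: ['rain', 'bird'] (min_width=9, slack=2)
Line 9: ['curtain'] (min_width=7, slack=4)
Total lines: 9

Answer: 9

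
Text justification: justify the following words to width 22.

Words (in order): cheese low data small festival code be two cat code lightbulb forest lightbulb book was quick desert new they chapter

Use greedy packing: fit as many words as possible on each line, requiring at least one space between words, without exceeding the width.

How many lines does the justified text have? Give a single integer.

Line 1: ['cheese', 'low', 'data', 'small'] (min_width=21, slack=1)
Line 2: ['festival', 'code', 'be', 'two'] (min_width=20, slack=2)
Line 3: ['cat', 'code', 'lightbulb'] (min_width=18, slack=4)
Line 4: ['forest', 'lightbulb', 'book'] (min_width=21, slack=1)
Line 5: ['was', 'quick', 'desert', 'new'] (min_width=20, slack=2)
Line 6: ['they', 'chapter'] (min_width=12, slack=10)
Total lines: 6

Answer: 6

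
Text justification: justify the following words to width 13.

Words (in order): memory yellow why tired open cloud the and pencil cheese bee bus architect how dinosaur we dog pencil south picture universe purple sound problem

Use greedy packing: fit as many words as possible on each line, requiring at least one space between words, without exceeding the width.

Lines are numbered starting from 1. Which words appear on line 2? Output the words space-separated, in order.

Answer: why tired

Derivation:
Line 1: ['memory', 'yellow'] (min_width=13, slack=0)
Line 2: ['why', 'tired'] (min_width=9, slack=4)
Line 3: ['open', 'cloud'] (min_width=10, slack=3)
Line 4: ['the', 'and'] (min_width=7, slack=6)
Line 5: ['pencil', 'cheese'] (min_width=13, slack=0)
Line 6: ['bee', 'bus'] (min_width=7, slack=6)
Line 7: ['architect', 'how'] (min_width=13, slack=0)
Line 8: ['dinosaur', 'we'] (min_width=11, slack=2)
Line 9: ['dog', 'pencil'] (min_width=10, slack=3)
Line 10: ['south', 'picture'] (min_width=13, slack=0)
Line 11: ['universe'] (min_width=8, slack=5)
Line 12: ['purple', 'sound'] (min_width=12, slack=1)
Line 13: ['problem'] (min_width=7, slack=6)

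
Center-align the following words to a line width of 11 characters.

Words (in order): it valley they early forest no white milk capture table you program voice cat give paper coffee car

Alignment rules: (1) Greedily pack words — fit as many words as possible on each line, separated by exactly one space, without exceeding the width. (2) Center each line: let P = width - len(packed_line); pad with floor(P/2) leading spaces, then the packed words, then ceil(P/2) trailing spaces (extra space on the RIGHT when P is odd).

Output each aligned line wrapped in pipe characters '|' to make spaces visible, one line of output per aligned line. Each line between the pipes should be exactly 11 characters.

Line 1: ['it', 'valley'] (min_width=9, slack=2)
Line 2: ['they', 'early'] (min_width=10, slack=1)
Line 3: ['forest', 'no'] (min_width=9, slack=2)
Line 4: ['white', 'milk'] (min_width=10, slack=1)
Line 5: ['capture'] (min_width=7, slack=4)
Line 6: ['table', 'you'] (min_width=9, slack=2)
Line 7: ['program'] (min_width=7, slack=4)
Line 8: ['voice', 'cat'] (min_width=9, slack=2)
Line 9: ['give', 'paper'] (min_width=10, slack=1)
Line 10: ['coffee', 'car'] (min_width=10, slack=1)

Answer: | it valley |
|they early |
| forest no |
|white milk |
|  capture  |
| table you |
|  program  |
| voice cat |
|give paper |
|coffee car |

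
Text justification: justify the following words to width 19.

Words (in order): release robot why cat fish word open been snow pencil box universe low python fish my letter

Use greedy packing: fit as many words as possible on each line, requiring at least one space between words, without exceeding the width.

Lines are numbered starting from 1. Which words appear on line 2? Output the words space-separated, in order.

Answer: cat fish word open

Derivation:
Line 1: ['release', 'robot', 'why'] (min_width=17, slack=2)
Line 2: ['cat', 'fish', 'word', 'open'] (min_width=18, slack=1)
Line 3: ['been', 'snow', 'pencil'] (min_width=16, slack=3)
Line 4: ['box', 'universe', 'low'] (min_width=16, slack=3)
Line 5: ['python', 'fish', 'my'] (min_width=14, slack=5)
Line 6: ['letter'] (min_width=6, slack=13)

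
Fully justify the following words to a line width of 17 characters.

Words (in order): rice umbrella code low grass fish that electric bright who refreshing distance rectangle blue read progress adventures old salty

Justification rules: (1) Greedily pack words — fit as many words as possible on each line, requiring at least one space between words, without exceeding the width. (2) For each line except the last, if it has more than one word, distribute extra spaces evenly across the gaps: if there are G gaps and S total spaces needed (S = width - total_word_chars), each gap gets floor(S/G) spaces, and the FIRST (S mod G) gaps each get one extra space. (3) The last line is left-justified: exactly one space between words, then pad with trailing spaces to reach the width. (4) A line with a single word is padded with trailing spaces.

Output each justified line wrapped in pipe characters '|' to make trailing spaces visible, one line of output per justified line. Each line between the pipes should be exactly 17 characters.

Answer: |rice     umbrella|
|code   low  grass|
|fish         that|
|electric   bright|
|who    refreshing|
|distance         |
|rectangle    blue|
|read     progress|
|adventures    old|
|salty            |

Derivation:
Line 1: ['rice', 'umbrella'] (min_width=13, slack=4)
Line 2: ['code', 'low', 'grass'] (min_width=14, slack=3)
Line 3: ['fish', 'that'] (min_width=9, slack=8)
Line 4: ['electric', 'bright'] (min_width=15, slack=2)
Line 5: ['who', 'refreshing'] (min_width=14, slack=3)
Line 6: ['distance'] (min_width=8, slack=9)
Line 7: ['rectangle', 'blue'] (min_width=14, slack=3)
Line 8: ['read', 'progress'] (min_width=13, slack=4)
Line 9: ['adventures', 'old'] (min_width=14, slack=3)
Line 10: ['salty'] (min_width=5, slack=12)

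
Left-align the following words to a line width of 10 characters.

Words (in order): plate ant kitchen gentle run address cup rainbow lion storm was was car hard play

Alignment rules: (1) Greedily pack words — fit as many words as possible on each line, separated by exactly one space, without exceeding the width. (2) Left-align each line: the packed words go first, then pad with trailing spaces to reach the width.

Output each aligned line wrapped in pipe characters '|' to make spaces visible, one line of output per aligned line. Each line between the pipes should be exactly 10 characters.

Answer: |plate ant |
|kitchen   |
|gentle run|
|address   |
|cup       |
|rainbow   |
|lion storm|
|was was   |
|car hard  |
|play      |

Derivation:
Line 1: ['plate', 'ant'] (min_width=9, slack=1)
Line 2: ['kitchen'] (min_width=7, slack=3)
Line 3: ['gentle', 'run'] (min_width=10, slack=0)
Line 4: ['address'] (min_width=7, slack=3)
Line 5: ['cup'] (min_width=3, slack=7)
Line 6: ['rainbow'] (min_width=7, slack=3)
Line 7: ['lion', 'storm'] (min_width=10, slack=0)
Line 8: ['was', 'was'] (min_width=7, slack=3)
Line 9: ['car', 'hard'] (min_width=8, slack=2)
Line 10: ['play'] (min_width=4, slack=6)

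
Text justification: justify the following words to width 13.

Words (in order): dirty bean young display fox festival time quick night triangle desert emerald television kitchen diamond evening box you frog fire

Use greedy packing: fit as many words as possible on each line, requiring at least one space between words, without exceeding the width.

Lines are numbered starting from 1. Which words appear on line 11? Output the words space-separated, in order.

Line 1: ['dirty', 'bean'] (min_width=10, slack=3)
Line 2: ['young', 'display'] (min_width=13, slack=0)
Line 3: ['fox', 'festival'] (min_width=12, slack=1)
Line 4: ['time', 'quick'] (min_width=10, slack=3)
Line 5: ['night'] (min_width=5, slack=8)
Line 6: ['triangle'] (min_width=8, slack=5)
Line 7: ['desert'] (min_width=6, slack=7)
Line 8: ['emerald'] (min_width=7, slack=6)
Line 9: ['television'] (min_width=10, slack=3)
Line 10: ['kitchen'] (min_width=7, slack=6)
Line 11: ['diamond'] (min_width=7, slack=6)
Line 12: ['evening', 'box'] (min_width=11, slack=2)
Line 13: ['you', 'frog', 'fire'] (min_width=13, slack=0)

Answer: diamond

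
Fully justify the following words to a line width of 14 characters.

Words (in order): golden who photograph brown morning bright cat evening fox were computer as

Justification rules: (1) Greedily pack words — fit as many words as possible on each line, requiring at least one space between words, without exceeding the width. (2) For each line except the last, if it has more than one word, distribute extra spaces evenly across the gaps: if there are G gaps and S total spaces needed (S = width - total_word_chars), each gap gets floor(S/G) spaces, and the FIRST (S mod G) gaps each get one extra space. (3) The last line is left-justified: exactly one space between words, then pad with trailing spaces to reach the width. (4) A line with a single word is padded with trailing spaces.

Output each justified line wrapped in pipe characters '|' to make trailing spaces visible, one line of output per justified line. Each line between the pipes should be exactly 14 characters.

Line 1: ['golden', 'who'] (min_width=10, slack=4)
Line 2: ['photograph'] (min_width=10, slack=4)
Line 3: ['brown', 'morning'] (min_width=13, slack=1)
Line 4: ['bright', 'cat'] (min_width=10, slack=4)
Line 5: ['evening', 'fox'] (min_width=11, slack=3)
Line 6: ['were', 'computer'] (min_width=13, slack=1)
Line 7: ['as'] (min_width=2, slack=12)

Answer: |golden     who|
|photograph    |
|brown  morning|
|bright     cat|
|evening    fox|
|were  computer|
|as            |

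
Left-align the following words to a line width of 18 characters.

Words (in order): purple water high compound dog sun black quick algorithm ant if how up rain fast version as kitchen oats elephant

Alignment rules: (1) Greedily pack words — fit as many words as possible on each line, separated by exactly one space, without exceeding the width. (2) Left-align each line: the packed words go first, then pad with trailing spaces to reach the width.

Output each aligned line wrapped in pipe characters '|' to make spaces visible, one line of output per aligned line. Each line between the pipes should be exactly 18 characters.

Answer: |purple water high |
|compound dog sun  |
|black quick       |
|algorithm ant if  |
|how up rain fast  |
|version as kitchen|
|oats elephant     |

Derivation:
Line 1: ['purple', 'water', 'high'] (min_width=17, slack=1)
Line 2: ['compound', 'dog', 'sun'] (min_width=16, slack=2)
Line 3: ['black', 'quick'] (min_width=11, slack=7)
Line 4: ['algorithm', 'ant', 'if'] (min_width=16, slack=2)
Line 5: ['how', 'up', 'rain', 'fast'] (min_width=16, slack=2)
Line 6: ['version', 'as', 'kitchen'] (min_width=18, slack=0)
Line 7: ['oats', 'elephant'] (min_width=13, slack=5)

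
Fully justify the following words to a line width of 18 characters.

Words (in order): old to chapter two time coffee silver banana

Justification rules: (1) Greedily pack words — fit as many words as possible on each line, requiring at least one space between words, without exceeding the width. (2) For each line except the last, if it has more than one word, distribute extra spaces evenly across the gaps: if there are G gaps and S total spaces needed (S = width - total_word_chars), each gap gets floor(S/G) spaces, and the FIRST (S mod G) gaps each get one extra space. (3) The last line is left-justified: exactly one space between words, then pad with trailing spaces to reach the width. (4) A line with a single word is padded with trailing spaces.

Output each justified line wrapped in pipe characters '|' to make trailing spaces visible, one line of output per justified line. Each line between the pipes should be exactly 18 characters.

Answer: |old to chapter two|
|time coffee silver|
|banana            |

Derivation:
Line 1: ['old', 'to', 'chapter', 'two'] (min_width=18, slack=0)
Line 2: ['time', 'coffee', 'silver'] (min_width=18, slack=0)
Line 3: ['banana'] (min_width=6, slack=12)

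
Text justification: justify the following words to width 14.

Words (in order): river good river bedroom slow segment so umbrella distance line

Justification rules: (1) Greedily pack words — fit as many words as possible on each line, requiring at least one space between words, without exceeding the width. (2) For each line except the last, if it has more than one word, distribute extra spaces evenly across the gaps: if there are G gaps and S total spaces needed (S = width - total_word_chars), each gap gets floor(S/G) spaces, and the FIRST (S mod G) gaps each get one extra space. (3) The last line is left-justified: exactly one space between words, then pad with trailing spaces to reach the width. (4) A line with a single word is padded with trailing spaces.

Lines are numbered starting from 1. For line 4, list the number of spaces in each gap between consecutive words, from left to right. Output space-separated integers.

Line 1: ['river', 'good'] (min_width=10, slack=4)
Line 2: ['river', 'bedroom'] (min_width=13, slack=1)
Line 3: ['slow', 'segment'] (min_width=12, slack=2)
Line 4: ['so', 'umbrella'] (min_width=11, slack=3)
Line 5: ['distance', 'line'] (min_width=13, slack=1)

Answer: 4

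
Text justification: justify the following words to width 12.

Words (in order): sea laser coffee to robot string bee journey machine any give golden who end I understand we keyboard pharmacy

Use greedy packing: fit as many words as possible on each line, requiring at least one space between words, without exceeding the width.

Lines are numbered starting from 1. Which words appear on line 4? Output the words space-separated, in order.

Answer: bee journey

Derivation:
Line 1: ['sea', 'laser'] (min_width=9, slack=3)
Line 2: ['coffee', 'to'] (min_width=9, slack=3)
Line 3: ['robot', 'string'] (min_width=12, slack=0)
Line 4: ['bee', 'journey'] (min_width=11, slack=1)
Line 5: ['machine', 'any'] (min_width=11, slack=1)
Line 6: ['give', 'golden'] (min_width=11, slack=1)
Line 7: ['who', 'end', 'I'] (min_width=9, slack=3)
Line 8: ['understand'] (min_width=10, slack=2)
Line 9: ['we', 'keyboard'] (min_width=11, slack=1)
Line 10: ['pharmacy'] (min_width=8, slack=4)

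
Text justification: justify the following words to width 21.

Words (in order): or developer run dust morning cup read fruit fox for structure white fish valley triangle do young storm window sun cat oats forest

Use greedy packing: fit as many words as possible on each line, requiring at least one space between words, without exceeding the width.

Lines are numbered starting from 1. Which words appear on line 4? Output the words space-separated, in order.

Answer: structure white fish

Derivation:
Line 1: ['or', 'developer', 'run', 'dust'] (min_width=21, slack=0)
Line 2: ['morning', 'cup', 'read'] (min_width=16, slack=5)
Line 3: ['fruit', 'fox', 'for'] (min_width=13, slack=8)
Line 4: ['structure', 'white', 'fish'] (min_width=20, slack=1)
Line 5: ['valley', 'triangle', 'do'] (min_width=18, slack=3)
Line 6: ['young', 'storm', 'window'] (min_width=18, slack=3)
Line 7: ['sun', 'cat', 'oats', 'forest'] (min_width=19, slack=2)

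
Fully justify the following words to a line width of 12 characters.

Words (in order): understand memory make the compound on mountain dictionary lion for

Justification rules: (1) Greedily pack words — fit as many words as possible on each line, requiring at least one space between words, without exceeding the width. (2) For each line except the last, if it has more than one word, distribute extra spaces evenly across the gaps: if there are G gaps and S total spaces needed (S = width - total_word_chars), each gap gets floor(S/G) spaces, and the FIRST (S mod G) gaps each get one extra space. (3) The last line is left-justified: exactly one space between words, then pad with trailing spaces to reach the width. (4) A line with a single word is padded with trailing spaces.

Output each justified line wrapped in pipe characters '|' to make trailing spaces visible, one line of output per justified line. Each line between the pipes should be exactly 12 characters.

Answer: |understand  |
|memory  make|
|the compound|
|on  mountain|
|dictionary  |
|lion for    |

Derivation:
Line 1: ['understand'] (min_width=10, slack=2)
Line 2: ['memory', 'make'] (min_width=11, slack=1)
Line 3: ['the', 'compound'] (min_width=12, slack=0)
Line 4: ['on', 'mountain'] (min_width=11, slack=1)
Line 5: ['dictionary'] (min_width=10, slack=2)
Line 6: ['lion', 'for'] (min_width=8, slack=4)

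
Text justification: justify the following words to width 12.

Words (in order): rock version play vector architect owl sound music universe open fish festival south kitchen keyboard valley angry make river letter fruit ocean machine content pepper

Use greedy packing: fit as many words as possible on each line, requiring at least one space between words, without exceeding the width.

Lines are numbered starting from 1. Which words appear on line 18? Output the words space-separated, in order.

Line 1: ['rock', 'version'] (min_width=12, slack=0)
Line 2: ['play', 'vector'] (min_width=11, slack=1)
Line 3: ['architect'] (min_width=9, slack=3)
Line 4: ['owl', 'sound'] (min_width=9, slack=3)
Line 5: ['music'] (min_width=5, slack=7)
Line 6: ['universe'] (min_width=8, slack=4)
Line 7: ['open', 'fish'] (min_width=9, slack=3)
Line 8: ['festival'] (min_width=8, slack=4)
Line 9: ['south'] (min_width=5, slack=7)
Line 10: ['kitchen'] (min_width=7, slack=5)
Line 11: ['keyboard'] (min_width=8, slack=4)
Line 12: ['valley', 'angry'] (min_width=12, slack=0)
Line 13: ['make', 'river'] (min_width=10, slack=2)
Line 14: ['letter', 'fruit'] (min_width=12, slack=0)
Line 15: ['ocean'] (min_width=5, slack=7)
Line 16: ['machine'] (min_width=7, slack=5)
Line 17: ['content'] (min_width=7, slack=5)
Line 18: ['pepper'] (min_width=6, slack=6)

Answer: pepper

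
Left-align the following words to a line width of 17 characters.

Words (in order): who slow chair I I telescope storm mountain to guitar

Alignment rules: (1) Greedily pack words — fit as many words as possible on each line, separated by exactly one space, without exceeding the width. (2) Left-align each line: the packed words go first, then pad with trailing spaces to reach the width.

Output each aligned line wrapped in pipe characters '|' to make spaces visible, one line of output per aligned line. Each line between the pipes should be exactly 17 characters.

Line 1: ['who', 'slow', 'chair', 'I'] (min_width=16, slack=1)
Line 2: ['I', 'telescope', 'storm'] (min_width=17, slack=0)
Line 3: ['mountain', 'to'] (min_width=11, slack=6)
Line 4: ['guitar'] (min_width=6, slack=11)

Answer: |who slow chair I |
|I telescope storm|
|mountain to      |
|guitar           |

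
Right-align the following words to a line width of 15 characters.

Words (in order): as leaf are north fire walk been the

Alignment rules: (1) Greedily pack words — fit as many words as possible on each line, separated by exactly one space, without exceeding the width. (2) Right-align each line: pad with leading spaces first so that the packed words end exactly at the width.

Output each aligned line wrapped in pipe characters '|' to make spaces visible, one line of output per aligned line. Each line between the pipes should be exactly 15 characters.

Answer: |    as leaf are|
|north fire walk|
|       been the|

Derivation:
Line 1: ['as', 'leaf', 'are'] (min_width=11, slack=4)
Line 2: ['north', 'fire', 'walk'] (min_width=15, slack=0)
Line 3: ['been', 'the'] (min_width=8, slack=7)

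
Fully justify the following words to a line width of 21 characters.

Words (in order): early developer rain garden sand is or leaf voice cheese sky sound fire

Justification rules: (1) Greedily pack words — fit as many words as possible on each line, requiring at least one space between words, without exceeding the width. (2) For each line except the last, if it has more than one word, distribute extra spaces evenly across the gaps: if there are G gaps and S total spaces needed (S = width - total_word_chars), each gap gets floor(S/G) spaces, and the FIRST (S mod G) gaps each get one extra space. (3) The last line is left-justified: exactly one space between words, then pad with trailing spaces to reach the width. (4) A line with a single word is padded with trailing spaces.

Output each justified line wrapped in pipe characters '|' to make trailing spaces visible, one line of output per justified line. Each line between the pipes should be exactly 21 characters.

Line 1: ['early', 'developer', 'rain'] (min_width=20, slack=1)
Line 2: ['garden', 'sand', 'is', 'or'] (min_width=17, slack=4)
Line 3: ['leaf', 'voice', 'cheese', 'sky'] (min_width=21, slack=0)
Line 4: ['sound', 'fire'] (min_width=10, slack=11)

Answer: |early  developer rain|
|garden   sand  is  or|
|leaf voice cheese sky|
|sound fire           |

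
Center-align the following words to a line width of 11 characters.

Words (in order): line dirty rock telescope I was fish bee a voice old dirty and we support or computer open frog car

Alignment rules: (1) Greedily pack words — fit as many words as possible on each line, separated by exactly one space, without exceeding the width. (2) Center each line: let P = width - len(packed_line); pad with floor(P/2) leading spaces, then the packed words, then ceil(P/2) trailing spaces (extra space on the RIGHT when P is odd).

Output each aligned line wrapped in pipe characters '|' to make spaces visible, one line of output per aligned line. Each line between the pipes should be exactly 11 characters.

Line 1: ['line', 'dirty'] (min_width=10, slack=1)
Line 2: ['rock'] (min_width=4, slack=7)
Line 3: ['telescope', 'I'] (min_width=11, slack=0)
Line 4: ['was', 'fish'] (min_width=8, slack=3)
Line 5: ['bee', 'a', 'voice'] (min_width=11, slack=0)
Line 6: ['old', 'dirty'] (min_width=9, slack=2)
Line 7: ['and', 'we'] (min_width=6, slack=5)
Line 8: ['support', 'or'] (min_width=10, slack=1)
Line 9: ['computer'] (min_width=8, slack=3)
Line 10: ['open', 'frog'] (min_width=9, slack=2)
Line 11: ['car'] (min_width=3, slack=8)

Answer: |line dirty |
|   rock    |
|telescope I|
| was fish  |
|bee a voice|
| old dirty |
|  and we   |
|support or |
| computer  |
| open frog |
|    car    |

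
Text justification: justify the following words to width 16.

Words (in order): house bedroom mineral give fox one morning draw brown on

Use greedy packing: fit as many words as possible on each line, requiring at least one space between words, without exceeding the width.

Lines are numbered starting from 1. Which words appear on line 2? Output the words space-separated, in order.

Line 1: ['house', 'bedroom'] (min_width=13, slack=3)
Line 2: ['mineral', 'give', 'fox'] (min_width=16, slack=0)
Line 3: ['one', 'morning', 'draw'] (min_width=16, slack=0)
Line 4: ['brown', 'on'] (min_width=8, slack=8)

Answer: mineral give fox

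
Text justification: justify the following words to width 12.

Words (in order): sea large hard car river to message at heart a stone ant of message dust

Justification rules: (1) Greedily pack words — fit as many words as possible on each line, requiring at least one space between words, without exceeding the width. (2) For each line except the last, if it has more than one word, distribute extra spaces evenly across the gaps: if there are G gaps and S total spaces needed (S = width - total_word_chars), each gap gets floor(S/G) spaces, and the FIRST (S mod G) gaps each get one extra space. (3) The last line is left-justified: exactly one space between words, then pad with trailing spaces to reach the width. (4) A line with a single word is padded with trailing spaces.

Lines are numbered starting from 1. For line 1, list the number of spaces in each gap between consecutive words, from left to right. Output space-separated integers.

Answer: 4

Derivation:
Line 1: ['sea', 'large'] (min_width=9, slack=3)
Line 2: ['hard', 'car'] (min_width=8, slack=4)
Line 3: ['river', 'to'] (min_width=8, slack=4)
Line 4: ['message', 'at'] (min_width=10, slack=2)
Line 5: ['heart', 'a'] (min_width=7, slack=5)
Line 6: ['stone', 'ant', 'of'] (min_width=12, slack=0)
Line 7: ['message', 'dust'] (min_width=12, slack=0)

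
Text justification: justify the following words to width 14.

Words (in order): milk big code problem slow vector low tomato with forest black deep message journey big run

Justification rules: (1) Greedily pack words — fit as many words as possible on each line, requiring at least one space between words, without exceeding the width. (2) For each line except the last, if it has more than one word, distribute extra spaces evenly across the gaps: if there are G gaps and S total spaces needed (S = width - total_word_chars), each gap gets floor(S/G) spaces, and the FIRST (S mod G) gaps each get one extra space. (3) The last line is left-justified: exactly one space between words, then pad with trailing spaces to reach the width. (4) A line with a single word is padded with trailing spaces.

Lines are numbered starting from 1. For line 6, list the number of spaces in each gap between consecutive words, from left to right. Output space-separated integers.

Answer: 3

Derivation:
Line 1: ['milk', 'big', 'code'] (min_width=13, slack=1)
Line 2: ['problem', 'slow'] (min_width=12, slack=2)
Line 3: ['vector', 'low'] (min_width=10, slack=4)
Line 4: ['tomato', 'with'] (min_width=11, slack=3)
Line 5: ['forest', 'black'] (min_width=12, slack=2)
Line 6: ['deep', 'message'] (min_width=12, slack=2)
Line 7: ['journey', 'big'] (min_width=11, slack=3)
Line 8: ['run'] (min_width=3, slack=11)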